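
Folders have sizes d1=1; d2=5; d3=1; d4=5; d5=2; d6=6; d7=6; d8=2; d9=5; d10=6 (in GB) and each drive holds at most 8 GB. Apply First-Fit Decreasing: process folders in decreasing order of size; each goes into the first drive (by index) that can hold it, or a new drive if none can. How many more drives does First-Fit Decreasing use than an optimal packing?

0

First-Fit Decreasing: [6,2] [6,2] [6,1,1] [5] [5] [5] → 6 drives.
6 folders exceed 4 GB (half the capacity), and no two of those can share a drive, so at least 6 drives are needed.
So 6 is already optimal.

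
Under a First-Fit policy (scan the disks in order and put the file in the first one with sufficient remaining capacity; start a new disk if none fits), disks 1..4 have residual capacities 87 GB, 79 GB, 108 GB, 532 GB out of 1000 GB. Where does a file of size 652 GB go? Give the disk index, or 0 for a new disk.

No disk has ≥ 652 GB free, so a new disk is opened.

0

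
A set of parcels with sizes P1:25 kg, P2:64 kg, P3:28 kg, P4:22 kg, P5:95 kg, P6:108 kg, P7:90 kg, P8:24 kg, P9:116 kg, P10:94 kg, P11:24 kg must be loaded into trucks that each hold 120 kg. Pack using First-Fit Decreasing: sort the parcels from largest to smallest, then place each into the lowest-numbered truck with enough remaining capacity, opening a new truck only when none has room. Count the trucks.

Sorted descending: 116, 108, 95, 94, 90, 64, 28, 25, 24, 24, 22.
truck 1: place 116 kg, 4 kg left
truck 2: place 108 kg, 12 kg left
truck 3: place 95 kg, 25 kg left
truck 4: place 94 kg, 26 kg left
truck 5: place 90 kg, 30 kg left
truck 6: place 64 kg, 56 kg left
truck 5: place 28 kg, 2 kg left
truck 3: place 25 kg, 0 kg left
truck 4: place 24 kg, 2 kg left
truck 6: place 24 kg, 32 kg left
truck 6: place 22 kg, 10 kg left

6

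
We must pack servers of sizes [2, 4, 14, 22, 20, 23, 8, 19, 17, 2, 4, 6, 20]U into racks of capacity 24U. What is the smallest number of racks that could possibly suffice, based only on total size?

7

Total size = 2 + 4 + 14 + 22 + 20 + 23 + 8 + 19 + 17 + 2 + 4 + 6 + 20 = 161U.
⌈161 / 24⌉ = 7.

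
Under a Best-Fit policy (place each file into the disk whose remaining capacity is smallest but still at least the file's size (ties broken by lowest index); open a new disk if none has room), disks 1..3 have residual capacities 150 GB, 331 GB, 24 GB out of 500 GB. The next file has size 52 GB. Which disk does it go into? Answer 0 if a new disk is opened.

1

Disks with room: disk 1 (150 GB), disk 2 (331 GB).
Tightest fit is disk 1 with 150 GB free.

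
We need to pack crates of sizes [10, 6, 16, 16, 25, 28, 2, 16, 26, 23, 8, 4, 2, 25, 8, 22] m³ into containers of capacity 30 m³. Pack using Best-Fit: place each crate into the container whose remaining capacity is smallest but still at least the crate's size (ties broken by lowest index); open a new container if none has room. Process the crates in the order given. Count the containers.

10

Put 10 m³ in container 1; 20 m³ remain.
Put 6 m³ in container 1; 14 m³ remain.
Put 16 m³ in container 2; 14 m³ remain.
Put 16 m³ in container 3; 14 m³ remain.
Put 25 m³ in container 4; 5 m³ remain.
Put 28 m³ in container 5; 2 m³ remain.
Put 2 m³ in container 5; 0 m³ remain.
Put 16 m³ in container 6; 14 m³ remain.
Put 26 m³ in container 7; 4 m³ remain.
Put 23 m³ in container 8; 7 m³ remain.
Put 8 m³ in container 1; 6 m³ remain.
Put 4 m³ in container 7; 0 m³ remain.
Put 2 m³ in container 4; 3 m³ remain.
Put 25 m³ in container 9; 5 m³ remain.
Put 8 m³ in container 2; 6 m³ remain.
Put 22 m³ in container 10; 8 m³ remain.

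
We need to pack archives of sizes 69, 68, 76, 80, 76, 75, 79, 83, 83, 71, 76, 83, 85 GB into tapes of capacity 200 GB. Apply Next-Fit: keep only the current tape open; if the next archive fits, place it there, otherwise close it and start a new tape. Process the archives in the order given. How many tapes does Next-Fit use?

7

Put 69 GB in tape 1; 131 GB remain.
Put 68 GB in tape 1; 63 GB remain.
Put 76 GB in tape 2; 124 GB remain.
Put 80 GB in tape 2; 44 GB remain.
Put 76 GB in tape 3; 124 GB remain.
Put 75 GB in tape 3; 49 GB remain.
Put 79 GB in tape 4; 121 GB remain.
Put 83 GB in tape 4; 38 GB remain.
Put 83 GB in tape 5; 117 GB remain.
Put 71 GB in tape 5; 46 GB remain.
Put 76 GB in tape 6; 124 GB remain.
Put 83 GB in tape 6; 41 GB remain.
Put 85 GB in tape 7; 115 GB remain.
Final tapes: [69,68] [76,80] [76,75] [79,83] [83,71] [76,83] [85].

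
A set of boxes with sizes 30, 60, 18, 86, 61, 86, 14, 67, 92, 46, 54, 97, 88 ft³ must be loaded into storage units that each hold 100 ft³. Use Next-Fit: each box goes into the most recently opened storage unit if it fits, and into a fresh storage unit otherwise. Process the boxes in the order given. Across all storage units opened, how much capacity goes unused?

201

Put 30 ft³ in storage unit 1; 70 ft³ remain.
Put 60 ft³ in storage unit 1; 10 ft³ remain.
Put 18 ft³ in storage unit 2; 82 ft³ remain.
Put 86 ft³ in storage unit 3; 14 ft³ remain.
Put 61 ft³ in storage unit 4; 39 ft³ remain.
Put 86 ft³ in storage unit 5; 14 ft³ remain.
Put 14 ft³ in storage unit 5; 0 ft³ remain.
Put 67 ft³ in storage unit 6; 33 ft³ remain.
Put 92 ft³ in storage unit 7; 8 ft³ remain.
Put 46 ft³ in storage unit 8; 54 ft³ remain.
Put 54 ft³ in storage unit 8; 0 ft³ remain.
Put 97 ft³ in storage unit 9; 3 ft³ remain.
Put 88 ft³ in storage unit 10; 12 ft³ remain.
10 storage units × 100 ft³ = 1000 ft³; used 799 ft³; unused 201 ft³.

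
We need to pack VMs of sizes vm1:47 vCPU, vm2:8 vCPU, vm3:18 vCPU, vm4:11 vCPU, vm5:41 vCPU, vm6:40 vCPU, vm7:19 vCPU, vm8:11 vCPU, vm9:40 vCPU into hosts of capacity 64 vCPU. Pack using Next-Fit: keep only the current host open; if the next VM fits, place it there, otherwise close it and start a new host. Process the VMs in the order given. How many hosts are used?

5 hosts

vm1 (47 vCPU) → host 1 (remaining 17 vCPU)
vm2 (8 vCPU) → host 1 (remaining 9 vCPU)
vm3 (18 vCPU) → host 2 (remaining 46 vCPU)
vm4 (11 vCPU) → host 2 (remaining 35 vCPU)
vm5 (41 vCPU) → host 3 (remaining 23 vCPU)
vm6 (40 vCPU) → host 4 (remaining 24 vCPU)
vm7 (19 vCPU) → host 4 (remaining 5 vCPU)
vm8 (11 vCPU) → host 5 (remaining 53 vCPU)
vm9 (40 vCPU) → host 5 (remaining 13 vCPU)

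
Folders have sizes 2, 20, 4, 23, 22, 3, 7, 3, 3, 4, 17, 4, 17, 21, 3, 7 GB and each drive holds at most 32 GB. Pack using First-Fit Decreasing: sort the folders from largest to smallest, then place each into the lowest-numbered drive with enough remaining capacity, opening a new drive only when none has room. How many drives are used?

6 drives

Sorted descending: 23, 22, 21, 20, 17, 17, 7, 7, 4, 4, 4, 3, 3, 3, 3, 2.
drive 1: place 23 GB, 9 GB left
drive 2: place 22 GB, 10 GB left
drive 3: place 21 GB, 11 GB left
drive 4: place 20 GB, 12 GB left
drive 5: place 17 GB, 15 GB left
drive 6: place 17 GB, 15 GB left
drive 1: place 7 GB, 2 GB left
drive 2: place 7 GB, 3 GB left
drive 3: place 4 GB, 7 GB left
drive 3: place 4 GB, 3 GB left
drive 4: place 4 GB, 8 GB left
drive 2: place 3 GB, 0 GB left
drive 3: place 3 GB, 0 GB left
drive 4: place 3 GB, 5 GB left
drive 4: place 3 GB, 2 GB left
drive 1: place 2 GB, 0 GB left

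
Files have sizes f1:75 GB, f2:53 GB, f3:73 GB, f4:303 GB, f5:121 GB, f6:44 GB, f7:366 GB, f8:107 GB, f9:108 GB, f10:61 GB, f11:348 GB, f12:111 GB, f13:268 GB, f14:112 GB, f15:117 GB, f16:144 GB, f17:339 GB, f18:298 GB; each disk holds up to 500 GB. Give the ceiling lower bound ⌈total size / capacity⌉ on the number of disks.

Total size = 75 + 53 + 73 + 303 + 121 + 44 + 366 + 107 + 108 + 61 + 348 + 111 + 268 + 112 + 117 + 144 + 339 + 298 = 3048 GB.
⌈3048 / 500⌉ = 7.

7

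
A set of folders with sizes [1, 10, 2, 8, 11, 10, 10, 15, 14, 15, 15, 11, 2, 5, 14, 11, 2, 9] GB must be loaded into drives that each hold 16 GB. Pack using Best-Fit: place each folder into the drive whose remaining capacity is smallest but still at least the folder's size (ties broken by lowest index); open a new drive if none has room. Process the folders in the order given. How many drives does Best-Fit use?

13 drives

drive 1: place 1 GB, 15 GB left
drive 1: place 10 GB, 5 GB left
drive 1: place 2 GB, 3 GB left
drive 2: place 8 GB, 8 GB left
drive 3: place 11 GB, 5 GB left
drive 4: place 10 GB, 6 GB left
drive 5: place 10 GB, 6 GB left
drive 6: place 15 GB, 1 GB left
drive 7: place 14 GB, 2 GB left
drive 8: place 15 GB, 1 GB left
drive 9: place 15 GB, 1 GB left
drive 10: place 11 GB, 5 GB left
drive 7: place 2 GB, 0 GB left
drive 3: place 5 GB, 0 GB left
drive 11: place 14 GB, 2 GB left
drive 12: place 11 GB, 5 GB left
drive 11: place 2 GB, 0 GB left
drive 13: place 9 GB, 7 GB left
Final drives: [1,10,2] [8] [11,5] [10] [10] [15] [14,2] [15] [15] [11] [14,2] [11] [9].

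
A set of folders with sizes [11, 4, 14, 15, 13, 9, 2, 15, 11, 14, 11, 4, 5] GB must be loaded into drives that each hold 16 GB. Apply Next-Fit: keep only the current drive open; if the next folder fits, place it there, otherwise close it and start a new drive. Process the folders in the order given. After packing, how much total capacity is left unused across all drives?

Put 11 GB in drive 1; 5 GB remain.
Put 4 GB in drive 1; 1 GB remain.
Put 14 GB in drive 2; 2 GB remain.
Put 15 GB in drive 3; 1 GB remain.
Put 13 GB in drive 4; 3 GB remain.
Put 9 GB in drive 5; 7 GB remain.
Put 2 GB in drive 5; 5 GB remain.
Put 15 GB in drive 6; 1 GB remain.
Put 11 GB in drive 7; 5 GB remain.
Put 14 GB in drive 8; 2 GB remain.
Put 11 GB in drive 9; 5 GB remain.
Put 4 GB in drive 9; 1 GB remain.
Put 5 GB in drive 10; 11 GB remain.
10 drives × 16 GB = 160 GB; used 128 GB; unused 32 GB.

32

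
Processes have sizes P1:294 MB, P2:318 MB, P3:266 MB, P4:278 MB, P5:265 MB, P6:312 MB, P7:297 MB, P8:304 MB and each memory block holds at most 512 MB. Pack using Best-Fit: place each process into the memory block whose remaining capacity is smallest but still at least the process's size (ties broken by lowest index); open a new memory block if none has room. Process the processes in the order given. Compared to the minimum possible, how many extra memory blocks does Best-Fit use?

Best-Fit: [294] [318] [266] [278] [265] [312] [297] [304] → 8 memory blocks.
8 processes exceed 256 MB (half the capacity), and no two of those can share a memory block, so at least 8 memory blocks are needed.
So 8 is already optimal.

0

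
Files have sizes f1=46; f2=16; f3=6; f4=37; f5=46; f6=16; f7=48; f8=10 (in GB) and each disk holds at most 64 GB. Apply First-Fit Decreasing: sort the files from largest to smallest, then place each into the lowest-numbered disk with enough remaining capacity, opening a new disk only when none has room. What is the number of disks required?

4

Sorted descending: 48, 46, 46, 37, 16, 16, 10, 6.
48 GB → disk 1 (remaining 16 GB)
46 GB → disk 2 (remaining 18 GB)
46 GB → disk 3 (remaining 18 GB)
37 GB → disk 4 (remaining 27 GB)
16 GB → disk 1 (remaining 0 GB)
16 GB → disk 2 (remaining 2 GB)
10 GB → disk 3 (remaining 8 GB)
6 GB → disk 3 (remaining 2 GB)
Final disks: [48,16] [46,16] [46,10,6] [37].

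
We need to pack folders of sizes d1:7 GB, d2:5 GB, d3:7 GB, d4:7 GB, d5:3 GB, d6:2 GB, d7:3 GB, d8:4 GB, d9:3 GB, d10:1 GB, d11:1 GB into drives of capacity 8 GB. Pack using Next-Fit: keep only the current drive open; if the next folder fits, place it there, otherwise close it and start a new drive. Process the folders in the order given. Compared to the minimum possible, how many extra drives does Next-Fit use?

1

Next-Fit: [7] [5] [7] [7] [3,2,3] [4,3,1] [1] → 7 drives.
Total size 43 GB; any packing needs at least ⌈43/8⌉ = 6 drives.
An optimal packing achieves that bound: [7,1] [7,1] [7] [5,3] [4,3] [3,2] → 6 drives.
Excess: 7 − 6 = 1.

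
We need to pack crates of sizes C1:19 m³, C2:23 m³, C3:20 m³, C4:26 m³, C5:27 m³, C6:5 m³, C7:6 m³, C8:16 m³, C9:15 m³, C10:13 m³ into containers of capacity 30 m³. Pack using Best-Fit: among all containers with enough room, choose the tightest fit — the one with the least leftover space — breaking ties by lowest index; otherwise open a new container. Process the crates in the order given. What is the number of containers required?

Put C1 (19 m³) in container 1; 11 m³ remain.
Put C2 (23 m³) in container 2; 7 m³ remain.
Put C3 (20 m³) in container 3; 10 m³ remain.
Put C4 (26 m³) in container 4; 4 m³ remain.
Put C5 (27 m³) in container 5; 3 m³ remain.
Put C6 (5 m³) in container 2; 2 m³ remain.
Put C7 (6 m³) in container 3; 4 m³ remain.
Put C8 (16 m³) in container 6; 14 m³ remain.
Put C9 (15 m³) in container 7; 15 m³ remain.
Put C10 (13 m³) in container 6; 1 m³ remain.
Final containers: [19] [23,5] [20,6] [26] [27] [16,13] [15].

7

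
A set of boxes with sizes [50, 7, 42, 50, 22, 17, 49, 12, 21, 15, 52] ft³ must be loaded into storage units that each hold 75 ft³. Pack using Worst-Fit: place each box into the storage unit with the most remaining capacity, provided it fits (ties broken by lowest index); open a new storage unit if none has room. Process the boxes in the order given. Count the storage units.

50 ft³ → storage unit 1 (remaining 25 ft³)
7 ft³ → storage unit 1 (remaining 18 ft³)
42 ft³ → storage unit 2 (remaining 33 ft³)
50 ft³ → storage unit 3 (remaining 25 ft³)
22 ft³ → storage unit 2 (remaining 11 ft³)
17 ft³ → storage unit 3 (remaining 8 ft³)
49 ft³ → storage unit 4 (remaining 26 ft³)
12 ft³ → storage unit 4 (remaining 14 ft³)
21 ft³ → storage unit 5 (remaining 54 ft³)
15 ft³ → storage unit 5 (remaining 39 ft³)
52 ft³ → storage unit 6 (remaining 23 ft³)

6 storage units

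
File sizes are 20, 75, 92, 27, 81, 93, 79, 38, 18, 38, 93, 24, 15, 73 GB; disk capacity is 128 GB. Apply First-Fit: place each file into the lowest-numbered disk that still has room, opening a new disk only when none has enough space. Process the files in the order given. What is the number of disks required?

Put 20 GB in disk 1; 108 GB remain.
Put 75 GB in disk 1; 33 GB remain.
Put 92 GB in disk 2; 36 GB remain.
Put 27 GB in disk 1; 6 GB remain.
Put 81 GB in disk 3; 47 GB remain.
Put 93 GB in disk 4; 35 GB remain.
Put 79 GB in disk 5; 49 GB remain.
Put 38 GB in disk 3; 9 GB remain.
Put 18 GB in disk 2; 18 GB remain.
Put 38 GB in disk 5; 11 GB remain.
Put 93 GB in disk 6; 35 GB remain.
Put 24 GB in disk 4; 11 GB remain.
Put 15 GB in disk 2; 3 GB remain.
Put 73 GB in disk 7; 55 GB remain.

7 disks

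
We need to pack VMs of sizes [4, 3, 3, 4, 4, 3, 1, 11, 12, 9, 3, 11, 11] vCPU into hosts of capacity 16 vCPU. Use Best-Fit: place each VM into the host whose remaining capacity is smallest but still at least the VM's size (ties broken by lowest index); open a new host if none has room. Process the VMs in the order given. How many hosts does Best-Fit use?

host 1: place 4 vCPU, 12 vCPU left
host 1: place 3 vCPU, 9 vCPU left
host 1: place 3 vCPU, 6 vCPU left
host 1: place 4 vCPU, 2 vCPU left
host 2: place 4 vCPU, 12 vCPU left
host 2: place 3 vCPU, 9 vCPU left
host 1: place 1 vCPU, 1 vCPU left
host 3: place 11 vCPU, 5 vCPU left
host 4: place 12 vCPU, 4 vCPU left
host 2: place 9 vCPU, 0 vCPU left
host 4: place 3 vCPU, 1 vCPU left
host 5: place 11 vCPU, 5 vCPU left
host 6: place 11 vCPU, 5 vCPU left
Final hosts: [4,3,3,4,1] [4,3,9] [11] [12,3] [11] [11].

6 hosts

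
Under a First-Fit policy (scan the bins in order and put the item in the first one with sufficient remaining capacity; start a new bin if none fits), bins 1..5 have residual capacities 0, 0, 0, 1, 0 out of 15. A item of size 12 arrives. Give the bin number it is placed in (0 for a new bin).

0

No bin has ≥ 12 free, so a new bin is opened.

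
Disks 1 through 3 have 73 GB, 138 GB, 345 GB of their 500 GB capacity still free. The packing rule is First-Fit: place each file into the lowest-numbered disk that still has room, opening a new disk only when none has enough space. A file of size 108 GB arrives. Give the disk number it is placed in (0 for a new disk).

2

Disks with room: disk 2 (138 GB), disk 3 (345 GB).
The first with room is disk 2.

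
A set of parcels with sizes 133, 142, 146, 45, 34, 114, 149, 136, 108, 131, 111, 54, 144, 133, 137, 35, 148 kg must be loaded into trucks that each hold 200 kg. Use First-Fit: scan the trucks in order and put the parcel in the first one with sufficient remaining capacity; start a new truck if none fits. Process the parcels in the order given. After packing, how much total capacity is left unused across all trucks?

700

truck 1: place 133 kg, 67 kg left
truck 2: place 142 kg, 58 kg left
truck 3: place 146 kg, 54 kg left
truck 1: place 45 kg, 22 kg left
truck 2: place 34 kg, 24 kg left
truck 4: place 114 kg, 86 kg left
truck 5: place 149 kg, 51 kg left
truck 6: place 136 kg, 64 kg left
truck 7: place 108 kg, 92 kg left
truck 8: place 131 kg, 69 kg left
truck 9: place 111 kg, 89 kg left
truck 3: place 54 kg, 0 kg left
truck 10: place 144 kg, 56 kg left
truck 11: place 133 kg, 67 kg left
truck 12: place 137 kg, 63 kg left
truck 4: place 35 kg, 51 kg left
truck 13: place 148 kg, 52 kg left
13 trucks × 200 kg = 2600 kg; used 1900 kg; unused 700 kg.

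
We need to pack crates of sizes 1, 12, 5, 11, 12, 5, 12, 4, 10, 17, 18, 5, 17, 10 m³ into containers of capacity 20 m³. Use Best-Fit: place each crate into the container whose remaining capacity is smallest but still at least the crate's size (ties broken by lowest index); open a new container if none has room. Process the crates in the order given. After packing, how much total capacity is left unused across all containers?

Put 1 m³ in container 1; 19 m³ remain.
Put 12 m³ in container 1; 7 m³ remain.
Put 5 m³ in container 1; 2 m³ remain.
Put 11 m³ in container 2; 9 m³ remain.
Put 12 m³ in container 3; 8 m³ remain.
Put 5 m³ in container 3; 3 m³ remain.
Put 12 m³ in container 4; 8 m³ remain.
Put 4 m³ in container 4; 4 m³ remain.
Put 10 m³ in container 5; 10 m³ remain.
Put 17 m³ in container 6; 3 m³ remain.
Put 18 m³ in container 7; 2 m³ remain.
Put 5 m³ in container 2; 4 m³ remain.
Put 17 m³ in container 8; 3 m³ remain.
Put 10 m³ in container 5; 0 m³ remain.
8 containers × 20 m³ = 160 m³; used 139 m³; unused 21 m³.

21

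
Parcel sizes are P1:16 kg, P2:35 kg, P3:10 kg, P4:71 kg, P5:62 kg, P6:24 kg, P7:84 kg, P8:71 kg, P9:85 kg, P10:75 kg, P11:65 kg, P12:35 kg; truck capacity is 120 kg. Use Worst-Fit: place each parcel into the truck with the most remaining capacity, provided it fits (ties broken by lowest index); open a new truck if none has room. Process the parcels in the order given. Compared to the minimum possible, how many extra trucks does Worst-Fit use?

Worst-Fit: [16,35,10,24] [71] [62,35] [84] [71] [85] [75] [65] → 8 trucks.
7 parcels exceed 60 kg (half the capacity), and no two of those can share a truck, so at least 7 trucks are needed.
An optimal packing achieves that bound: [85,35] [84,35] [75,24,16] [71,10] [71] [65] [62] → 7 trucks.
Excess: 8 − 7 = 1.

1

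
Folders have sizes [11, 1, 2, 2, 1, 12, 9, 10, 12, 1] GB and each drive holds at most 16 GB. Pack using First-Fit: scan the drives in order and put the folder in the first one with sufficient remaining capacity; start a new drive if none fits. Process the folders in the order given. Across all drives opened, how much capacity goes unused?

drive 1: place 11 GB, 5 GB left
drive 1: place 1 GB, 4 GB left
drive 1: place 2 GB, 2 GB left
drive 1: place 2 GB, 0 GB left
drive 2: place 1 GB, 15 GB left
drive 2: place 12 GB, 3 GB left
drive 3: place 9 GB, 7 GB left
drive 4: place 10 GB, 6 GB left
drive 5: place 12 GB, 4 GB left
drive 2: place 1 GB, 2 GB left
5 drives × 16 GB = 80 GB; used 61 GB; unused 19 GB.

19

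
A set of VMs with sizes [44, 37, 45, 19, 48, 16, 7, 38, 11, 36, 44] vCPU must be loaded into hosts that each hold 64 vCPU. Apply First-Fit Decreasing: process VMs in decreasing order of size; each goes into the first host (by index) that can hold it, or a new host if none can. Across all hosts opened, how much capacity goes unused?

103

Sorted descending: 48, 45, 44, 44, 38, 37, 36, 19, 16, 11, 7.
host 1: place 48 vCPU, 16 vCPU left
host 2: place 45 vCPU, 19 vCPU left
host 3: place 44 vCPU, 20 vCPU left
host 4: place 44 vCPU, 20 vCPU left
host 5: place 38 vCPU, 26 vCPU left
host 6: place 37 vCPU, 27 vCPU left
host 7: place 36 vCPU, 28 vCPU left
host 2: place 19 vCPU, 0 vCPU left
host 1: place 16 vCPU, 0 vCPU left
host 3: place 11 vCPU, 9 vCPU left
host 3: place 7 vCPU, 2 vCPU left
7 hosts × 64 vCPU = 448 vCPU; used 345 vCPU; unused 103 vCPU.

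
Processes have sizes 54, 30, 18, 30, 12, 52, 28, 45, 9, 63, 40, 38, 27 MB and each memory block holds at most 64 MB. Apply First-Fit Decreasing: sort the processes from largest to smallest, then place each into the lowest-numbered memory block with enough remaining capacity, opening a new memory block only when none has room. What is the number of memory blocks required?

8 memory blocks

Sorted descending: 63, 54, 52, 45, 40, 38, 30, 30, 28, 27, 18, 12, 9.
Put 63 MB in memory block 1; 1 MB remain.
Put 54 MB in memory block 2; 10 MB remain.
Put 52 MB in memory block 3; 12 MB remain.
Put 45 MB in memory block 4; 19 MB remain.
Put 40 MB in memory block 5; 24 MB remain.
Put 38 MB in memory block 6; 26 MB remain.
Put 30 MB in memory block 7; 34 MB remain.
Put 30 MB in memory block 7; 4 MB remain.
Put 28 MB in memory block 8; 36 MB remain.
Put 27 MB in memory block 8; 9 MB remain.
Put 18 MB in memory block 4; 1 MB remain.
Put 12 MB in memory block 3; 0 MB remain.
Put 9 MB in memory block 2; 1 MB remain.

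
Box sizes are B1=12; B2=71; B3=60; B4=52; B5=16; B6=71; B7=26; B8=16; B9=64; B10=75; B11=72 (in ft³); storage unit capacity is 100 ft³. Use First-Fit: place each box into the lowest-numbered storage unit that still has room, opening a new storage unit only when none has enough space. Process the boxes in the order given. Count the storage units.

7

Put B1 (12 ft³) in storage unit 1; 88 ft³ remain.
Put B2 (71 ft³) in storage unit 1; 17 ft³ remain.
Put B3 (60 ft³) in storage unit 2; 40 ft³ remain.
Put B4 (52 ft³) in storage unit 3; 48 ft³ remain.
Put B5 (16 ft³) in storage unit 1; 1 ft³ remain.
Put B6 (71 ft³) in storage unit 4; 29 ft³ remain.
Put B7 (26 ft³) in storage unit 2; 14 ft³ remain.
Put B8 (16 ft³) in storage unit 3; 32 ft³ remain.
Put B9 (64 ft³) in storage unit 5; 36 ft³ remain.
Put B10 (75 ft³) in storage unit 6; 25 ft³ remain.
Put B11 (72 ft³) in storage unit 7; 28 ft³ remain.
Final storage units: [12,71,16] [60,26] [52,16] [71] [64] [75] [72].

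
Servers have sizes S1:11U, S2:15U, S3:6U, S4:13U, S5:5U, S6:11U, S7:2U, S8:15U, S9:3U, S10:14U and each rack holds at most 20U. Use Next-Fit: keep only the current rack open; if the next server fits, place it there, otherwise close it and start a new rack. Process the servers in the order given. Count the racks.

Put S1 (11U) in rack 1; 9U remain.
Put S2 (15U) in rack 2; 5U remain.
Put S3 (6U) in rack 3; 14U remain.
Put S4 (13U) in rack 3; 1U remain.
Put S5 (5U) in rack 4; 15U remain.
Put S6 (11U) in rack 4; 4U remain.
Put S7 (2U) in rack 4; 2U remain.
Put S8 (15U) in rack 5; 5U remain.
Put S9 (3U) in rack 5; 2U remain.
Put S10 (14U) in rack 6; 6U remain.

6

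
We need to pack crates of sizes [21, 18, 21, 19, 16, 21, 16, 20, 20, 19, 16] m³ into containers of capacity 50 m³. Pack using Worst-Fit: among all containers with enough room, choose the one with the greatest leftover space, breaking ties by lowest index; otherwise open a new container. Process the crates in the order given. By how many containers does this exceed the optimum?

Worst-Fit: [21,18] [21,19] [16,21] [16,20] [20,19] [16] → 6 containers.
Total size 207 m³; any packing needs at least ⌈207/50⌉ = 5 containers.
An optimal packing achieves that bound: [21,21] [21,20] [20,19] [19,18] [16,16,16] → 5 containers.
Excess: 6 − 5 = 1.

1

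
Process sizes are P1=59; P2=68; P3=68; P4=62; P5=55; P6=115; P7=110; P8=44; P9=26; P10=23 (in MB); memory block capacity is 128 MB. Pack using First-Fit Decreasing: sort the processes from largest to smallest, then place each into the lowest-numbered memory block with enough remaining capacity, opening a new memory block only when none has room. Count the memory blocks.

6

Sorted descending: 115, 110, 68, 68, 62, 59, 55, 44, 26, 23.
115 MB → memory block 1 (remaining 13 MB)
110 MB → memory block 2 (remaining 18 MB)
68 MB → memory block 3 (remaining 60 MB)
68 MB → memory block 4 (remaining 60 MB)
62 MB → memory block 5 (remaining 66 MB)
59 MB → memory block 3 (remaining 1 MB)
55 MB → memory block 4 (remaining 5 MB)
44 MB → memory block 5 (remaining 22 MB)
26 MB → memory block 6 (remaining 102 MB)
23 MB → memory block 6 (remaining 79 MB)
Final memory blocks: [115] [110] [68,59] [68,55] [62,44] [26,23].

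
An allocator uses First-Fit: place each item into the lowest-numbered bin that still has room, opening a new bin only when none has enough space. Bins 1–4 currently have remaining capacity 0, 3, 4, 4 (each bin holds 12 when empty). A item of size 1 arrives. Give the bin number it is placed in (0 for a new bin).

2

Bins with room: bin 2 (3), bin 3 (4), bin 4 (4).
The first with room is bin 2.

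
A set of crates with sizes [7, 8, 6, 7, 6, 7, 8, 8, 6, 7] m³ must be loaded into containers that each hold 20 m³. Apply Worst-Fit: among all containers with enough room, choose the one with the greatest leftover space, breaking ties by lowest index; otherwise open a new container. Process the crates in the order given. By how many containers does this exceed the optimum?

Worst-Fit: [7,8] [6,7,6] [7,8] [8,6] [7] → 5 containers.
Total size 70 m³; any packing needs at least ⌈70/20⌉ = 4 containers.
An optimal packing achieves that bound: [8,8] [8,7] [7,7,6] [7,6,6] → 4 containers.
Excess: 5 − 4 = 1.

1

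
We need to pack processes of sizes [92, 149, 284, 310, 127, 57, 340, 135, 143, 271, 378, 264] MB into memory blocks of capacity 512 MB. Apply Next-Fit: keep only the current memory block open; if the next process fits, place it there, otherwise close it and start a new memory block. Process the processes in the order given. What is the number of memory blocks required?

memory block 1: place 92 MB, 420 MB left
memory block 1: place 149 MB, 271 MB left
memory block 2: place 284 MB, 228 MB left
memory block 3: place 310 MB, 202 MB left
memory block 3: place 127 MB, 75 MB left
memory block 3: place 57 MB, 18 MB left
memory block 4: place 340 MB, 172 MB left
memory block 4: place 135 MB, 37 MB left
memory block 5: place 143 MB, 369 MB left
memory block 5: place 271 MB, 98 MB left
memory block 6: place 378 MB, 134 MB left
memory block 7: place 264 MB, 248 MB left
Final memory blocks: [92,149] [284] [310,127,57] [340,135] [143,271] [378] [264].

7 memory blocks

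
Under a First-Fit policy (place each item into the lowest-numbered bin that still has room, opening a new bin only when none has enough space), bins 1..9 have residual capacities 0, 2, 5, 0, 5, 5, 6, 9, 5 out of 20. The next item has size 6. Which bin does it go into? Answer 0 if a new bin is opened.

7

Bins with room: bin 7 (6), bin 8 (9).
The first with room is bin 7.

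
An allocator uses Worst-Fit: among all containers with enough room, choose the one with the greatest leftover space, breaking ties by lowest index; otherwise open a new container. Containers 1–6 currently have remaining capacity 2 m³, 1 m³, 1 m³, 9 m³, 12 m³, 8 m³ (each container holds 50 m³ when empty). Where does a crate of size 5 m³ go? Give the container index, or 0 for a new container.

5

Containers with room: container 4 (9 m³), container 5 (12 m³), container 6 (8 m³).
Most room is container 5 with 12 m³ free.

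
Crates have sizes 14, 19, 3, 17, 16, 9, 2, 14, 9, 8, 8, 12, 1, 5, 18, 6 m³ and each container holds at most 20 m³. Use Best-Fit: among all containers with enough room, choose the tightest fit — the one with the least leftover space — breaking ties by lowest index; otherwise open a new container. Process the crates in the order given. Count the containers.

9

container 1: place 14 m³, 6 m³ left
container 2: place 19 m³, 1 m³ left
container 1: place 3 m³, 3 m³ left
container 3: place 17 m³, 3 m³ left
container 4: place 16 m³, 4 m³ left
container 5: place 9 m³, 11 m³ left
container 1: place 2 m³, 1 m³ left
container 6: place 14 m³, 6 m³ left
container 5: place 9 m³, 2 m³ left
container 7: place 8 m³, 12 m³ left
container 7: place 8 m³, 4 m³ left
container 8: place 12 m³, 8 m³ left
container 1: place 1 m³, 0 m³ left
container 6: place 5 m³, 1 m³ left
container 9: place 18 m³, 2 m³ left
container 8: place 6 m³, 2 m³ left
Final containers: [14,3,2,1] [19] [17] [16] [9,9] [14,5] [8,8] [12,6] [18].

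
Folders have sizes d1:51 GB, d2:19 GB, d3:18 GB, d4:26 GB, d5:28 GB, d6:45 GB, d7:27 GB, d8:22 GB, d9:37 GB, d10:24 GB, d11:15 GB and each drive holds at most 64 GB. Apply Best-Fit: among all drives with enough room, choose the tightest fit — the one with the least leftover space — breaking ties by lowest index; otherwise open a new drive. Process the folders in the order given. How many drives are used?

drive 1: place d1 (51 GB), 13 GB left
drive 2: place d2 (19 GB), 45 GB left
drive 2: place d3 (18 GB), 27 GB left
drive 2: place d4 (26 GB), 1 GB left
drive 3: place d5 (28 GB), 36 GB left
drive 4: place d6 (45 GB), 19 GB left
drive 3: place d7 (27 GB), 9 GB left
drive 5: place d8 (22 GB), 42 GB left
drive 5: place d9 (37 GB), 5 GB left
drive 6: place d10 (24 GB), 40 GB left
drive 4: place d11 (15 GB), 4 GB left

6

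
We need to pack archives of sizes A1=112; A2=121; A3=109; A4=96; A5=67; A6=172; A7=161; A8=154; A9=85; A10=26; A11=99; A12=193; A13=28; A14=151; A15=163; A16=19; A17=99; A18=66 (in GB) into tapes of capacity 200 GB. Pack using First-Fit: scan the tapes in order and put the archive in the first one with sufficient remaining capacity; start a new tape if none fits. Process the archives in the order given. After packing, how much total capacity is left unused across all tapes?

tape 1: place A1 (112 GB), 88 GB left
tape 2: place A2 (121 GB), 79 GB left
tape 3: place A3 (109 GB), 91 GB left
tape 4: place A4 (96 GB), 104 GB left
tape 1: place A5 (67 GB), 21 GB left
tape 5: place A6 (172 GB), 28 GB left
tape 6: place A7 (161 GB), 39 GB left
tape 7: place A8 (154 GB), 46 GB left
tape 3: place A9 (85 GB), 6 GB left
tape 2: place A10 (26 GB), 53 GB left
tape 4: place A11 (99 GB), 5 GB left
tape 8: place A12 (193 GB), 7 GB left
tape 2: place A13 (28 GB), 25 GB left
tape 9: place A14 (151 GB), 49 GB left
tape 10: place A15 (163 GB), 37 GB left
tape 1: place A16 (19 GB), 2 GB left
tape 11: place A17 (99 GB), 101 GB left
tape 11: place A18 (66 GB), 35 GB left
11 tapes × 200 GB = 2200 GB; used 1921 GB; unused 279 GB.

279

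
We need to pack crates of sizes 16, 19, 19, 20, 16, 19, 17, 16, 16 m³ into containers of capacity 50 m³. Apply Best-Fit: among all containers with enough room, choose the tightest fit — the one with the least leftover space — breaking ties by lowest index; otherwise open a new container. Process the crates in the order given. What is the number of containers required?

16 m³ → container 1 (remaining 34 m³)
19 m³ → container 1 (remaining 15 m³)
19 m³ → container 2 (remaining 31 m³)
20 m³ → container 2 (remaining 11 m³)
16 m³ → container 3 (remaining 34 m³)
19 m³ → container 3 (remaining 15 m³)
17 m³ → container 4 (remaining 33 m³)
16 m³ → container 4 (remaining 17 m³)
16 m³ → container 4 (remaining 1 m³)

4 containers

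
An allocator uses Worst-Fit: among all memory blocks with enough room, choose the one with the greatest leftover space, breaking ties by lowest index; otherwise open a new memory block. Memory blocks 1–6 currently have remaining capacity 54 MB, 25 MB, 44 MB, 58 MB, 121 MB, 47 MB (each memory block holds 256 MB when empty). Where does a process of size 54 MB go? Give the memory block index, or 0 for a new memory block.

Memory blocks with room: memory block 1 (54 MB), memory block 4 (58 MB), memory block 5 (121 MB).
Most room is memory block 5 with 121 MB free.

5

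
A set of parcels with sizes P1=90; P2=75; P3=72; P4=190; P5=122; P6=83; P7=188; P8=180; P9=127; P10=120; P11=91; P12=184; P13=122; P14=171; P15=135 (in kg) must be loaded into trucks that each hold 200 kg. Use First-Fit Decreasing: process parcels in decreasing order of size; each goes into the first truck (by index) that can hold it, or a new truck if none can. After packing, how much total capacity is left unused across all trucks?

Sorted descending: 190, 188, 184, 180, 171, 135, 127, 122, 122, 120, 91, 90, 83, 75, 72.
Put 190 kg in truck 1; 10 kg remain.
Put 188 kg in truck 2; 12 kg remain.
Put 184 kg in truck 3; 16 kg remain.
Put 180 kg in truck 4; 20 kg remain.
Put 171 kg in truck 5; 29 kg remain.
Put 135 kg in truck 6; 65 kg remain.
Put 127 kg in truck 7; 73 kg remain.
Put 122 kg in truck 8; 78 kg remain.
Put 122 kg in truck 9; 78 kg remain.
Put 120 kg in truck 10; 80 kg remain.
Put 91 kg in truck 11; 109 kg remain.
Put 90 kg in truck 11; 19 kg remain.
Put 83 kg in truck 12; 117 kg remain.
Put 75 kg in truck 8; 3 kg remain.
Put 72 kg in truck 7; 1 kg remain.
12 trucks × 200 kg = 2400 kg; used 1950 kg; unused 450 kg.

450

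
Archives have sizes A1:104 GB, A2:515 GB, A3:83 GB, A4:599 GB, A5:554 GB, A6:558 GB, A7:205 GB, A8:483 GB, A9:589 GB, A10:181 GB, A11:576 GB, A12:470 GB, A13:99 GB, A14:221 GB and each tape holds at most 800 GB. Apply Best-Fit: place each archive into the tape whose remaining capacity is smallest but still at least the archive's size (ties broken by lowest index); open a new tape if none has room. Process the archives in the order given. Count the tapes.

8

A1 (104 GB) → tape 1 (remaining 696 GB)
A2 (515 GB) → tape 1 (remaining 181 GB)
A3 (83 GB) → tape 1 (remaining 98 GB)
A4 (599 GB) → tape 2 (remaining 201 GB)
A5 (554 GB) → tape 3 (remaining 246 GB)
A6 (558 GB) → tape 4 (remaining 242 GB)
A7 (205 GB) → tape 4 (remaining 37 GB)
A8 (483 GB) → tape 5 (remaining 317 GB)
A9 (589 GB) → tape 6 (remaining 211 GB)
A10 (181 GB) → tape 2 (remaining 20 GB)
A11 (576 GB) → tape 7 (remaining 224 GB)
A12 (470 GB) → tape 8 (remaining 330 GB)
A13 (99 GB) → tape 6 (remaining 112 GB)
A14 (221 GB) → tape 7 (remaining 3 GB)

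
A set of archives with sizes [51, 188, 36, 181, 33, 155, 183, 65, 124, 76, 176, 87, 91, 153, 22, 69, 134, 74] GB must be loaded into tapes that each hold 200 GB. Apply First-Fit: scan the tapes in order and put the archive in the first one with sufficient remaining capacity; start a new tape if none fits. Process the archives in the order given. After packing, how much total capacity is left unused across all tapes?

302

51 GB → tape 1 (remaining 149 GB)
188 GB → tape 2 (remaining 12 GB)
36 GB → tape 1 (remaining 113 GB)
181 GB → tape 3 (remaining 19 GB)
33 GB → tape 1 (remaining 80 GB)
155 GB → tape 4 (remaining 45 GB)
183 GB → tape 5 (remaining 17 GB)
65 GB → tape 1 (remaining 15 GB)
124 GB → tape 6 (remaining 76 GB)
76 GB → tape 6 (remaining 0 GB)
176 GB → tape 7 (remaining 24 GB)
87 GB → tape 8 (remaining 113 GB)
91 GB → tape 8 (remaining 22 GB)
153 GB → tape 9 (remaining 47 GB)
22 GB → tape 4 (remaining 23 GB)
69 GB → tape 10 (remaining 131 GB)
134 GB → tape 11 (remaining 66 GB)
74 GB → tape 10 (remaining 57 GB)
11 tapes × 200 GB = 2200 GB; used 1898 GB; unused 302 GB.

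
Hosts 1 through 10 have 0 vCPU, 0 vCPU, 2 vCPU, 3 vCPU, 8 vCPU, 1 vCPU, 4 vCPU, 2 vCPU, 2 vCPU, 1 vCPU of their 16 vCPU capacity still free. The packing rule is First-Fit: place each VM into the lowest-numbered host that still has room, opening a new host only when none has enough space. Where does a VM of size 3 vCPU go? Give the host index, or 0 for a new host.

4

Hosts with room: host 4 (3 vCPU), host 5 (8 vCPU), host 7 (4 vCPU).
The first with room is host 4.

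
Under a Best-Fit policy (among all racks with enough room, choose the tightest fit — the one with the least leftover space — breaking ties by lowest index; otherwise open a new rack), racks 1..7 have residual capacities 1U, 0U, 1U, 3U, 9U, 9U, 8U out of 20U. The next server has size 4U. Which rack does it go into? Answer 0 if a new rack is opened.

7

Racks with room: rack 5 (9U), rack 6 (9U), rack 7 (8U).
Tightest fit is rack 7 with 8U free.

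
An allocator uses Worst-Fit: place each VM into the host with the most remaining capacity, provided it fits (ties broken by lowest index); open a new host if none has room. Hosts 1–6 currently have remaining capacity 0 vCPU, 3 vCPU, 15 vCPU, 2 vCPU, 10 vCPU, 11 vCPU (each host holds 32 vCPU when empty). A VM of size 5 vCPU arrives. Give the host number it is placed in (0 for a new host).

3

Hosts with room: host 3 (15 vCPU), host 5 (10 vCPU), host 6 (11 vCPU).
Most room is host 3 with 15 vCPU free.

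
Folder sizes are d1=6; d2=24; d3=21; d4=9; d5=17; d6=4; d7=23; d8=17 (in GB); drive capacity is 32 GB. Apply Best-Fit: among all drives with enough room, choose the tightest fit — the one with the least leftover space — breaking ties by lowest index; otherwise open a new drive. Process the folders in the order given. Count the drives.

5 drives

d1 (6 GB) → drive 1 (remaining 26 GB)
d2 (24 GB) → drive 1 (remaining 2 GB)
d3 (21 GB) → drive 2 (remaining 11 GB)
d4 (9 GB) → drive 2 (remaining 2 GB)
d5 (17 GB) → drive 3 (remaining 15 GB)
d6 (4 GB) → drive 3 (remaining 11 GB)
d7 (23 GB) → drive 4 (remaining 9 GB)
d8 (17 GB) → drive 5 (remaining 15 GB)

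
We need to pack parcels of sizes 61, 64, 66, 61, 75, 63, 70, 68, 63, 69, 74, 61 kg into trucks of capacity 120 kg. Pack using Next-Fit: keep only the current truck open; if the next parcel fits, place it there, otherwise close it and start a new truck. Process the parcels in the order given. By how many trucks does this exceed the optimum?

0

Next-Fit: [61] [64] [66] [61] [75] [63] [70] [68] [63] [69] [74] [61] → 12 trucks.
12 parcels exceed 60 kg (half the capacity), and no two of those can share a truck, so at least 12 trucks are needed.
So 12 is already optimal.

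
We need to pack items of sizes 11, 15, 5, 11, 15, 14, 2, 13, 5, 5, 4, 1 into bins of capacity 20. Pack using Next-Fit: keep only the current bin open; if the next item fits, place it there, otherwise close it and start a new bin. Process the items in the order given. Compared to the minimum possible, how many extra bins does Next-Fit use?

1

Next-Fit: [11] [15,5] [11] [15] [14,2] [13,5] [5,4,1] → 7 bins.
Total size 101; any packing needs at least ⌈101/20⌉ = 6 bins.
An optimal packing achieves that bound: [15,5] [15,5] [14,5,1] [13,4,2] [11] [11] → 6 bins.
Excess: 7 − 6 = 1.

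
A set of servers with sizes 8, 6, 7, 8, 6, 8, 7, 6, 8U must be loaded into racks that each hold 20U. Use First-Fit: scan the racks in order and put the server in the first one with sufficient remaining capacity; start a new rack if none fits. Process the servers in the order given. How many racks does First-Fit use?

4

8U → rack 1 (remaining 12U)
6U → rack 1 (remaining 6U)
7U → rack 2 (remaining 13U)
8U → rack 2 (remaining 5U)
6U → rack 1 (remaining 0U)
8U → rack 3 (remaining 12U)
7U → rack 3 (remaining 5U)
6U → rack 4 (remaining 14U)
8U → rack 4 (remaining 6U)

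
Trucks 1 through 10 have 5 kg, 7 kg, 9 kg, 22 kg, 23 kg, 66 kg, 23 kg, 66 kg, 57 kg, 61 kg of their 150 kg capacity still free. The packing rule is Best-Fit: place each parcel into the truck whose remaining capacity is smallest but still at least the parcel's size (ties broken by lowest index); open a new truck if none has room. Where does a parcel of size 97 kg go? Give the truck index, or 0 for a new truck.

0

No truck has ≥ 97 kg free, so a new truck is opened.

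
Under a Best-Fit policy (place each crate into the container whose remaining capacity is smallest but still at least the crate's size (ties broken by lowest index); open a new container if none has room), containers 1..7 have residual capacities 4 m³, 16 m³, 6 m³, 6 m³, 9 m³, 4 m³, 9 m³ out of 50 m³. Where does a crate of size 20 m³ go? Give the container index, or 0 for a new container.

No container has ≥ 20 m³ free, so a new container is opened.

0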